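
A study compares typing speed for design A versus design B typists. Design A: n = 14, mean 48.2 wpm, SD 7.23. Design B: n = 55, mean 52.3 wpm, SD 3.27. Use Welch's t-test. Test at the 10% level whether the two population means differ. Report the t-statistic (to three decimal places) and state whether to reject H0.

t = -2.069; reject H0

Let group 1 = design A, group 2 = design B. H0: μ_1 = μ_2; H1: μ_1 ≠ μ_2 (Welch's two-sample t-test, two-sided).
t = (x̄_1 − x̄_2)/√(s_1²/n_1 + s_2²/n_2) = (48.2 − 52.3)/√(7.23²/14 + 3.27²/55) = -2.069
Welch–Satterthwaite df ≈ 14.38
Two-sided p-value ≈ 0.0571
Since p ≈ 0.0571 < α = 0.1, reject H0; the evidence is statistically significant.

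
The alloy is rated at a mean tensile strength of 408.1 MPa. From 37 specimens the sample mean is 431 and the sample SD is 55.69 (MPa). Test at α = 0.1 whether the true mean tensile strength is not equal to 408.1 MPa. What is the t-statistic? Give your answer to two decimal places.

2.50

H0: μ = 408.1; H1: μ ≠ 408.1 (one-sample t-test, two-sided).
t = (x̄ − μ₀)/(s/√n) = (431 − 408.1)/(55.69/√37) = 2.50
df = n − 1 = 36
Two-sided p-value ≈ 0.0171
Since p ≈ 0.0171 < α = 0.1, reject H0; the evidence is statistically significant.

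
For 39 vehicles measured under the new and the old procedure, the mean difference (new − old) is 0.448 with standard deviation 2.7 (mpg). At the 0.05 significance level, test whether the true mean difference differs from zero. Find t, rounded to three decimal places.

1.036

H0: μ_d = 0; H1: μ_d ≠ 0 (paired t-test on the differences, two-sided).
t = d̄/(s_d/√n) = 0.448/(2.7/√39) = 1.036
df = n − 1 = 38
Two-sided p-value ≈ 0.307
Since p ≈ 0.307 > α = 0.05, fail to reject H0; the evidence is not statistically significant.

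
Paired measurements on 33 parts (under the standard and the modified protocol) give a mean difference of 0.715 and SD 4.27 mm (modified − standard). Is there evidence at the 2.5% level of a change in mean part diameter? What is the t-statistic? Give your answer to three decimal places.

H0: μ_d = 0; H1: μ_d ≠ 0 (paired t-test on the differences, two-sided).
t = d̄/(s_d/√n) = 0.715/(4.27/√33) = 0.962
df = n − 1 = 32
Two-sided p-value ≈ 0.3433
Since p ≈ 0.3433 > α = 0.025, fail to reject H0; the data do not provide sufficient evidence against H0.

0.962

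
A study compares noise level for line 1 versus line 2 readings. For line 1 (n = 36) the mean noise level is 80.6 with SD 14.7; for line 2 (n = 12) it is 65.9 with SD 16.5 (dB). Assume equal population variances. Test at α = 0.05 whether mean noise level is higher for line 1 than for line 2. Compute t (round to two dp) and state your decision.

t = 2.91; reject H0

Let group 1 = line 1, group 2 = line 2. H0: μ_1 = μ_2; H1: μ_1 > μ_2 (two-sample pooled-variance t-test, right-tailed).
s_p² = [(36−1)·14.7² + (12−1)·16.5²]/(36+12−2) = 229.52
t = (80.6 − 65.9)/√[229.52·(1/36 + 1/12)] = 2.91
df = n₁ + n₂ − 2 = 46
p-value = P(T ≥ 2.91) ≈ 0.0028
Since p ≈ 0.0028 < α = 0.05, reject H0; the data support H1.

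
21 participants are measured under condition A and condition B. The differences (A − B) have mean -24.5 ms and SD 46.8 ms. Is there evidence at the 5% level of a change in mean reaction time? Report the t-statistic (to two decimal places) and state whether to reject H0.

t = -2.40; reject H0

H0: μ_d = 0; H1: μ_d ≠ 0 (paired t-test on the differences, two-sided).
t = d̄/(s_d/√n) = -24.5/(46.8/√21) = -2.40
df = n − 1 = 20
Two-sided p-value ≈ 0.026
Since p ≈ 0.026 < α = 0.05, reject H0; the evidence is statistically significant.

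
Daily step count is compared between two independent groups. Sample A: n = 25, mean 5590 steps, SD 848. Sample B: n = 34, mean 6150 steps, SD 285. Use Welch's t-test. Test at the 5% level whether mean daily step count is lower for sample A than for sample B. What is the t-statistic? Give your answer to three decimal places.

Let group 1 = sample A, group 2 = sample B. H0: μ_1 = μ_2; H1: μ_1 < μ_2 (Welch's two-sample t-test, left-tailed).
t = (x̄_1 − x̄_2)/√(s_1²/n_1 + s_2²/n_2) = (5590 − 6150)/√(848²/25 + 285²/34) = -3.173
Welch–Satterthwaite df ≈ 28.01
p-value = P(T ≤ -3.173) ≈ 0.002
Since p ≈ 0.002 < α = 0.05, reject H0; the data support H1.

-3.173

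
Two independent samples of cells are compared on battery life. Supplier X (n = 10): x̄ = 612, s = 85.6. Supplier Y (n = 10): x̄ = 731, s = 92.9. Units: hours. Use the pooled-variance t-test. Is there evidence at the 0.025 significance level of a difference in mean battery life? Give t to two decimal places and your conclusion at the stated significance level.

Let group 1 = supplier X, group 2 = supplier Y. H0: μ_1 = μ_2; H1: μ_1 ≠ μ_2 (two-sample pooled-variance t-test, two-sided).
s_p² = [(10−1)·85.6² + (10−1)·92.9²]/(10+10−2) = 7978.88
t = (612 − 731)/√[7978.88·(1/10 + 1/10)] = -2.98
df = n₁ + n₂ − 2 = 18
Two-sided p-value ≈ 0.008
Since p ≈ 0.008 < α = 0.025, reject H0; the evidence is statistically significant.

t = -2.98; reject H0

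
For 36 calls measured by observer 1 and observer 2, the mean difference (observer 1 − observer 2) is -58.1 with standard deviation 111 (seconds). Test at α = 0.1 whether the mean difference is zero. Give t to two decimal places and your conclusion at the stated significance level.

t = -3.14; reject H0

H0: μ_d = 0; H1: μ_d ≠ 0 (paired t-test on the differences, two-sided).
t = d̄/(s_d/√n) = -58.1/(111/√36) = -3.14
df = n − 1 = 35
Two-sided p-value ≈ 0.0034
Since p ≈ 0.0034 < α = 0.1, reject H0; the data support H1.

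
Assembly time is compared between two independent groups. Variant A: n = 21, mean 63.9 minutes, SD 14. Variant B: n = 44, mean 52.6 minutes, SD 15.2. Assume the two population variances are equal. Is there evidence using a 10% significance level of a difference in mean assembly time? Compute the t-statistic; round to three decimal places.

2.873

Let group 1 = variant A, group 2 = variant B. H0: μ_1 = μ_2; H1: μ_1 ≠ μ_2 (two-sample pooled-variance t-test, two-sided).
s_p² = [(21−1)·14² + (44−1)·15.2²]/(21+44−2) = 219.916
t = (63.9 − 52.6)/√[219.916·(1/21 + 1/44)] = 2.873
df = n₁ + n₂ − 2 = 63
Two-sided p-value ≈ 0.0055
Since p ≈ 0.0055 < α = 0.1, reject H0; the data support H1.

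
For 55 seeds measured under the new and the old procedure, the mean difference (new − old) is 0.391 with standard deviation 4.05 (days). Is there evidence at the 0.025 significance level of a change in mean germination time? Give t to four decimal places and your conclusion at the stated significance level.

t = 0.7160; fail to reject H0

H0: μ_d = 0; H1: μ_d ≠ 0 (paired t-test on the differences, two-sided).
t = d̄/(s_d/√n) = 0.391/(4.05/√55) = 0.7160
df = n − 1 = 54
Two-sided p-value ≈ 0.4771
Since p ≈ 0.4771 > α = 0.025, fail to reject H0; the evidence is not statistically significant.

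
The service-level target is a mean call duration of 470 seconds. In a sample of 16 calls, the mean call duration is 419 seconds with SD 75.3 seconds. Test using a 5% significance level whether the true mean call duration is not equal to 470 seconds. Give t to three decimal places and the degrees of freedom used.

H0: μ = 470; H1: μ ≠ 470 (one-sample t-test, two-sided).
t = (x̄ − μ₀)/(s/√n) = (419 − 470)/(75.3/√16) = -2.709
df = n − 1 = 15
Two-sided p-value ≈ 0.016
Since p ≈ 0.016 < α = 0.05, reject H0; the data support H1.

t = -2.709, df = 15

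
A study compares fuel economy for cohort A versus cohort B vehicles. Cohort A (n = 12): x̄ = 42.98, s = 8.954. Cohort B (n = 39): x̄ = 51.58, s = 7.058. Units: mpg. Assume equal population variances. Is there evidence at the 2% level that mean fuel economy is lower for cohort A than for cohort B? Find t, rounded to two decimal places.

-3.46

Let group 1 = cohort A, group 2 = cohort B. H0: μ_1 = μ_2; H1: μ_1 < μ_2 (two-sample pooled-variance t-test, left-tailed).
s_p² = [(12−1)·8.954² + (39−1)·7.058²]/(12+39−2) = 56.6306
t = (42.98 − 51.58)/√[56.6306·(1/12 + 1/39)] = -3.46
df = n₁ + n₂ − 2 = 49
p-value = P(T ≤ -3.46) ≈ 0.0006
Since p ≈ 0.0006 < α = 0.02, reject H0; the data support H1.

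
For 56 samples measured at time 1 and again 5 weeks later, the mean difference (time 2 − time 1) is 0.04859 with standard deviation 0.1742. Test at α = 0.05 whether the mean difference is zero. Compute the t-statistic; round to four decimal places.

2.0873

H0: μ_d = 0; H1: μ_d ≠ 0 (paired t-test on the differences, two-sided).
t = d̄/(s_d/√n) = 0.04859/(0.1742/√56) = 2.0873
df = n − 1 = 55
Two-sided p-value ≈ 0.042
Since p ≈ 0.042 < α = 0.05, reject H0; the data support H1.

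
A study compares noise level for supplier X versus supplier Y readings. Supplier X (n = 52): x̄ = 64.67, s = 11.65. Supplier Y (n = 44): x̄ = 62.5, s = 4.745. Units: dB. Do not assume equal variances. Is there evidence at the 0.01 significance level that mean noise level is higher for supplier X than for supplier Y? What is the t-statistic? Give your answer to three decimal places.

1.228

Let group 1 = supplier X, group 2 = supplier Y. H0: μ_1 = μ_2; H1: μ_1 > μ_2 (Welch's two-sample t-test, right-tailed).
t = (x̄_1 − x̄_2)/√(s_1²/n_1 + s_2²/n_2) = (64.67 − 62.5)/√(11.65²/52 + 4.745²/44) = 1.228
Welch–Satterthwaite df ≈ 69.78
p-value = P(T ≥ 1.228) ≈ 0.112
Since p ≈ 0.112 > α = 0.01, fail to reject H0; the data do not provide sufficient evidence against H0.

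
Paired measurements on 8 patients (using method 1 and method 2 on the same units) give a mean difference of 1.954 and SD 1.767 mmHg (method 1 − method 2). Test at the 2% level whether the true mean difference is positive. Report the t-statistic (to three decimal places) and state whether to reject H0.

H0: μ_d = 0; H1: μ_d > 0 (paired t-test on the differences, right-tailed).
t = d̄/(s_d/√n) = 1.954/(1.767/√8) = 3.128
df = n − 1 = 7
p-value = P(T ≥ 3.128) ≈ 0.0083
Since p ≈ 0.0083 < α = 0.02, reject H0; the data support H1.

t = 3.128; reject H0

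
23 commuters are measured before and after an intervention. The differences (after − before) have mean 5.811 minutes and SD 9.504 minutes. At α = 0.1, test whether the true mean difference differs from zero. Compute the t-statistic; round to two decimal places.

2.93

H0: μ_d = 0; H1: μ_d ≠ 0 (paired t-test on the differences, two-sided).
t = d̄/(s_d/√n) = 5.811/(9.504/√23) = 2.93
df = n − 1 = 22
Two-sided p-value ≈ 0.008
Since p ≈ 0.008 < α = 0.1, reject H0; the data support H1.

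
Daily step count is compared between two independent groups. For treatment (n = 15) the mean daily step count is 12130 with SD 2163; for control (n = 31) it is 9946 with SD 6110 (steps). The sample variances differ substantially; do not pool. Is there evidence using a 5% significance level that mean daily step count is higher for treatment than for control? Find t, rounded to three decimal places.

1.774

Let group 1 = treatment, group 2 = control. H0: μ_1 = μ_2; H1: μ_1 > μ_2 (Welch's two-sample t-test, right-tailed).
t = (x̄_1 − x̄_2)/√(s_1²/n_1 + s_2²/n_2) = (12130 − 9946)/√(2163²/15 + 6110²/31) = 1.774
Welch–Satterthwaite df ≈ 41.58
p-value = P(T ≥ 1.774) ≈ 0.042
Since p ≈ 0.042 < α = 0.05, reject H0; the data support H1.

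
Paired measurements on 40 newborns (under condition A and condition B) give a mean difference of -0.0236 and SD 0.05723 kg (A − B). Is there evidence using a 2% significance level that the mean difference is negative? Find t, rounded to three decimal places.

-2.608

H0: μ_d = 0; H1: μ_d < 0 (paired t-test on the differences, left-tailed).
t = d̄/(s_d/√n) = -0.0236/(0.05723/√40) = -2.608
df = n − 1 = 39
p-value = P(T ≤ -2.608) ≈ 0.006
Since p ≈ 0.006 < α = 0.02, reject H0; the data support H1.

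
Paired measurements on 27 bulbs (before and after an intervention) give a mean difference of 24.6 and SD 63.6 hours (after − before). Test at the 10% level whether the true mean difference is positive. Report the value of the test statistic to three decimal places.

H0: μ_d = 0; H1: μ_d > 0 (paired t-test on the differences, right-tailed).
t = d̄/(s_d/√n) = 24.6/(63.6/√27) = 2.010
df = n − 1 = 26
p-value = P(T ≥ 2.010) ≈ 0.0275
Since p ≈ 0.0275 < α = 0.1, reject H0; the data support H1.

2.010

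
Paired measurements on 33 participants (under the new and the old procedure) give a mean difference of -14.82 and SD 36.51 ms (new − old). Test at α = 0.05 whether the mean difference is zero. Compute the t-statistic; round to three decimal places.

-2.332

H0: μ_d = 0; H1: μ_d ≠ 0 (paired t-test on the differences, two-sided).
t = d̄/(s_d/√n) = -14.82/(36.51/√33) = -2.332
df = n − 1 = 32
Two-sided p-value ≈ 0.026
Since p ≈ 0.026 < α = 0.05, reject H0; the evidence is statistically significant.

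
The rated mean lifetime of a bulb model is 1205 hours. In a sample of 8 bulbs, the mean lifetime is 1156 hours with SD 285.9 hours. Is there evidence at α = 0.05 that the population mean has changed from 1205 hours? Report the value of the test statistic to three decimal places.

-0.485

H0: μ = 1205; H1: μ ≠ 1205 (one-sample t-test, two-sided).
t = (x̄ − μ₀)/(s/√n) = (1156 − 1205)/(285.9/√8) = -0.485
df = n − 1 = 7
Two-sided p-value ≈ 0.643
Since p ≈ 0.643 > α = 0.05, fail to reject H0; the evidence is not statistically significant.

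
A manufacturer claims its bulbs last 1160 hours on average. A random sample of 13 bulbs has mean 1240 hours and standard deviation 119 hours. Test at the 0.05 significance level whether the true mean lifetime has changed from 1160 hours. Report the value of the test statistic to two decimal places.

2.42

H0: μ = 1160; H1: μ ≠ 1160 (one-sample t-test, two-sided).
t = (x̄ − μ₀)/(s/√n) = (1240 − 1160)/(119/√13) = 2.42
df = n − 1 = 12
Two-sided p-value ≈ 0.032
Since p ≈ 0.032 < α = 0.05, reject H0; the data support H1.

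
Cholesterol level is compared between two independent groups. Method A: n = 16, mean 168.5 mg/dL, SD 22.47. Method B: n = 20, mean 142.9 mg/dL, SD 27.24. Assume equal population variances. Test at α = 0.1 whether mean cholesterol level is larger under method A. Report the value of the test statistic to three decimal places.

Let group 1 = method A, group 2 = method B. H0: μ_1 = μ_2; H1: μ_1 > μ_2 (two-sample pooled-variance t-test, right-tailed).
s_p² = [(16−1)·22.47² + (20−1)·27.24²]/(16+20−2) = 637.407
t = (168.5 − 142.9)/√[637.407·(1/16 + 1/20)] = 3.023
df = n₁ + n₂ − 2 = 34
p-value = P(T ≥ 3.023) ≈ 0.0024
Since p ≈ 0.0024 < α = 0.1, reject H0; the data support H1.

3.023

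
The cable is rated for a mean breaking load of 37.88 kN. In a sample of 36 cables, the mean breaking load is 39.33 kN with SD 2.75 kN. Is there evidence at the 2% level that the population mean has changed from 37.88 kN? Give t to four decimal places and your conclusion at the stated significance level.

t = 3.1636; reject H0

H0: μ = 37.88; H1: μ ≠ 37.88 (one-sample t-test, two-sided).
t = (x̄ − μ₀)/(s/√n) = (39.33 − 37.88)/(2.75/√36) = 3.1636
df = n − 1 = 35
Two-sided p-value ≈ 0.0032
Since p ≈ 0.0032 < α = 0.02, reject H0; the data support H1.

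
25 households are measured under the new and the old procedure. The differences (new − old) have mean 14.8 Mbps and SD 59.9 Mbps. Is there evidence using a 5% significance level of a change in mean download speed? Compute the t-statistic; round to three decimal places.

H0: μ_d = 0; H1: μ_d ≠ 0 (paired t-test on the differences, two-sided).
t = d̄/(s_d/√n) = 14.8/(59.9/√25) = 1.235
df = n − 1 = 24
Two-sided p-value ≈ 0.2286
Since p ≈ 0.2286 > α = 0.05, fail to reject H0; the data do not provide sufficient evidence against H0.

1.235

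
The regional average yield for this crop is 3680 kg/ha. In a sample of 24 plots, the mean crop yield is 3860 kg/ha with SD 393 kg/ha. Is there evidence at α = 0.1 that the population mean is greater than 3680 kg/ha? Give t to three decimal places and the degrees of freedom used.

H0: μ = 3680; H1: μ > 3680 (one-sample t-test, right-tailed).
t = (x̄ − μ₀)/(s/√n) = (3860 − 3680)/(393/√24) = 2.244
df = n − 1 = 23
p-value = P(T ≥ 2.244) ≈ 0.017
Since p ≈ 0.017 < α = 0.1, reject H0; the evidence is statistically significant.

t = 2.244, df = 23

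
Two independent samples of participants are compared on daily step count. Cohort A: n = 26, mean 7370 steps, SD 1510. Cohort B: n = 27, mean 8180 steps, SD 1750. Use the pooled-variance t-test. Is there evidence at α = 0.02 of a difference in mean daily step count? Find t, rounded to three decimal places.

Let group 1 = cohort A, group 2 = cohort B. H0: μ_1 = μ_2; H1: μ_1 ≠ μ_2 (two-sample pooled-variance t-test, two-sided).
s_p² = [(26−1)·1510² + (27−1)·1750²]/(26+27−2) = 2678970
t = (7370 − 8180)/√[2678970·(1/26 + 1/27)] = -1.801
df = n₁ + n₂ − 2 = 51
Two-sided p-value ≈ 0.0776
Since p ≈ 0.0776 > α = 0.02, fail to reject H0; the evidence is not statistically significant.

-1.801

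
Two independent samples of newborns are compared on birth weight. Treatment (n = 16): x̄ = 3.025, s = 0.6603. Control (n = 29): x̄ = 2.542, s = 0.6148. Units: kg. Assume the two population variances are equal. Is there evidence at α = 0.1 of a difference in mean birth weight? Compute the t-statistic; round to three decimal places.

Let group 1 = treatment, group 2 = control. H0: μ_1 = μ_2; H1: μ_1 ≠ μ_2 (two-sample pooled-variance t-test, two-sided).
s_p² = [(16−1)·0.6603² + (29−1)·0.6148²]/(16+29−2) = 0.398218
t = (3.025 − 2.542)/√[0.398218·(1/16 + 1/29)] = 2.458
df = n₁ + n₂ − 2 = 43
Two-sided p-value ≈ 0.0181
Since p ≈ 0.0181 < α = 0.1, reject H0; the data support H1.

2.458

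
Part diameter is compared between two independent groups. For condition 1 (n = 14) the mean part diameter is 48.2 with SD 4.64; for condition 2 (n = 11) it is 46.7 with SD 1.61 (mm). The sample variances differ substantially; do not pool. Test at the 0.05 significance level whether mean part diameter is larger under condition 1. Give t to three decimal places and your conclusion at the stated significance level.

t = 1.126; fail to reject H0

Let group 1 = condition 1, group 2 = condition 2. H0: μ_1 = μ_2; H1: μ_1 > μ_2 (Welch's two-sample t-test, right-tailed).
t = (x̄_1 − x̄_2)/√(s_1²/n_1 + s_2²/n_2) = (48.2 − 46.7)/√(4.64²/14 + 1.61²/11) = 1.126
Welch–Satterthwaite df ≈ 16.78
p-value = P(T ≥ 1.126) ≈ 0.138
Since p ≈ 0.138 > α = 0.05, fail to reject H0; the data do not provide sufficient evidence against H0.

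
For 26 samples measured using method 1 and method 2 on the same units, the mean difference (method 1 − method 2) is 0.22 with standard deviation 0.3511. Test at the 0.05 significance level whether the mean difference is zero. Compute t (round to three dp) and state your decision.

H0: μ_d = 0; H1: μ_d ≠ 0 (paired t-test on the differences, two-sided).
t = d̄/(s_d/√n) = 0.22/(0.3511/√26) = 3.195
df = n − 1 = 25
Two-sided p-value ≈ 0.0038
Since p ≈ 0.0038 < α = 0.05, reject H0; the evidence is statistically significant.

t = 3.195; reject H0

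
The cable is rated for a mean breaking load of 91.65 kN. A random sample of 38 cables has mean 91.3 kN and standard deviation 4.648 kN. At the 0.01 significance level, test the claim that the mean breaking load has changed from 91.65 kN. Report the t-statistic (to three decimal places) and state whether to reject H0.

H0: μ = 91.65; H1: μ ≠ 91.65 (one-sample t-test, two-sided).
t = (x̄ − μ₀)/(s/√n) = (91.3 − 91.65)/(4.648/√38) = -0.464
df = n − 1 = 37
Two-sided p-value ≈ 0.645
Since p ≈ 0.645 > α = 0.01, fail to reject H0; the data do not provide sufficient evidence against H0.

t = -0.464; fail to reject H0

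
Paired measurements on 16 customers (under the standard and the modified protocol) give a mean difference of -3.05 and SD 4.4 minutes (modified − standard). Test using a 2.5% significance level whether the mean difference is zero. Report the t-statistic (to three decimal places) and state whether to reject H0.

t = -2.773; reject H0

H0: μ_d = 0; H1: μ_d ≠ 0 (paired t-test on the differences, two-sided).
t = d̄/(s_d/√n) = -3.05/(4.4/√16) = -2.773
df = n − 1 = 15
Two-sided p-value ≈ 0.014
Since p ≈ 0.014 < α = 0.025, reject H0; the evidence is statistically significant.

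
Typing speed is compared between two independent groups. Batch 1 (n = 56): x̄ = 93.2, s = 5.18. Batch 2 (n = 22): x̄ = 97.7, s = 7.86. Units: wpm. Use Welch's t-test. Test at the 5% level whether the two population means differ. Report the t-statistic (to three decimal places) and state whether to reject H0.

Let group 1 = batch 1, group 2 = batch 2. H0: μ_1 = μ_2; H1: μ_1 ≠ μ_2 (Welch's two-sample t-test, two-sided).
t = (x̄_1 − x̄_2)/√(s_1²/n_1 + s_2²/n_2) = (93.2 − 97.7)/√(5.18²/56 + 7.86²/22) = -2.482
Welch–Satterthwaite df ≈ 28.46
Two-sided p-value ≈ 0.019
Since p ≈ 0.019 < α = 0.05, reject H0; the data support H1.

t = -2.482; reject H0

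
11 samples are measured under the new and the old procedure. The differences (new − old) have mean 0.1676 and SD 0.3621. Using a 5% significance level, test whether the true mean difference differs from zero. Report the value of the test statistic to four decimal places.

1.5351

H0: μ_d = 0; H1: μ_d ≠ 0 (paired t-test on the differences, two-sided).
t = d̄/(s_d/√n) = 0.1676/(0.3621/√11) = 1.5351
df = n − 1 = 10
Two-sided p-value ≈ 0.1558
Since p ≈ 0.1558 > α = 0.05, fail to reject H0; the data do not provide sufficient evidence against H0.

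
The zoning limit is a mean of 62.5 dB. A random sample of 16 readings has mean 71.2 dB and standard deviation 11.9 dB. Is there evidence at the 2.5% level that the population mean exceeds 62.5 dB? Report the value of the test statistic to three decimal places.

2.924

H0: μ = 62.5; H1: μ > 62.5 (one-sample t-test, right-tailed).
t = (x̄ − μ₀)/(s/√n) = (71.2 − 62.5)/(11.9/√16) = 2.924
df = n − 1 = 15
p-value = P(T ≥ 2.924) ≈ 0.005
Since p ≈ 0.005 < α = 0.025, reject H0; the data support H1.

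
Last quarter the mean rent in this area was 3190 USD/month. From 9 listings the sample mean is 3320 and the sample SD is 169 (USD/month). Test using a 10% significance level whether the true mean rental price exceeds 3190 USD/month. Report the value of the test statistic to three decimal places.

H0: μ = 3190; H1: μ > 3190 (one-sample t-test, right-tailed).
t = (x̄ − μ₀)/(s/√n) = (3320 − 3190)/(169/√9) = 2.308
df = n − 1 = 8
p-value = P(T ≥ 2.308) ≈ 0.025
Since p ≈ 0.025 < α = 0.1, reject H0; the data support H1.

2.308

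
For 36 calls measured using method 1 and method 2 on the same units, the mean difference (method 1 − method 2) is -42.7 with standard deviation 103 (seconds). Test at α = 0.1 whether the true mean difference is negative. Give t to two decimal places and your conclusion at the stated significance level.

H0: μ_d = 0; H1: μ_d < 0 (paired t-test on the differences, left-tailed).
t = d̄/(s_d/√n) = -42.7/(103/√36) = -2.49
df = n − 1 = 35
p-value = P(T ≤ -2.49) ≈ 0.009
Since p ≈ 0.009 < α = 0.1, reject H0; the evidence is statistically significant.

t = -2.49; reject H0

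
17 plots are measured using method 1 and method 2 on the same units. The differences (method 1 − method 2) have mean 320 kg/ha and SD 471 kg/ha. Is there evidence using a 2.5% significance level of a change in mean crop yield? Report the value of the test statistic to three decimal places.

2.801

H0: μ_d = 0; H1: μ_d ≠ 0 (paired t-test on the differences, two-sided).
t = d̄/(s_d/√n) = 320/(471/√17) = 2.801
df = n − 1 = 16
Two-sided p-value ≈ 0.0128
Since p ≈ 0.0128 < α = 0.025, reject H0; the evidence is statistically significant.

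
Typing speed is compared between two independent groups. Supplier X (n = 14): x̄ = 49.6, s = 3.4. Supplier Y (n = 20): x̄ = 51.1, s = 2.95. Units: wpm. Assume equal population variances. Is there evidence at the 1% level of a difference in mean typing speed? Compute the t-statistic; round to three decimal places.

Let group 1 = supplier X, group 2 = supplier Y. H0: μ_1 = μ_2; H1: μ_1 ≠ μ_2 (two-sample pooled-variance t-test, two-sided).
s_p² = [(14−1)·3.4² + (20−1)·2.95²]/(14+20−2) = 9.86336
t = (49.6 − 51.1)/√[9.86336·(1/14 + 1/20)] = -1.371
df = n₁ + n₂ − 2 = 32
Two-sided p-value ≈ 0.180
Since p ≈ 0.180 > α = 0.01, fail to reject H0; the data do not provide sufficient evidence against H0.

-1.371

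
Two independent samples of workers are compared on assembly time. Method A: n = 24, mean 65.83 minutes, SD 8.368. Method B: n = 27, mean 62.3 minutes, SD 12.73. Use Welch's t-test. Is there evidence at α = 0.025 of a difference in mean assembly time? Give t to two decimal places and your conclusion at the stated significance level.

t = 1.18; fail to reject H0

Let group 1 = method A, group 2 = method B. H0: μ_1 = μ_2; H1: μ_1 ≠ μ_2 (Welch's two-sample t-test, two-sided).
t = (x̄_1 − x̄_2)/√(s_1²/n_1 + s_2²/n_2) = (65.83 − 62.3)/√(8.368²/24 + 12.73²/27) = 1.18
Welch–Satterthwaite df ≈ 45.32
Two-sided p-value ≈ 0.243
Since p ≈ 0.243 > α = 0.025, fail to reject H0; the data do not provide sufficient evidence against H0.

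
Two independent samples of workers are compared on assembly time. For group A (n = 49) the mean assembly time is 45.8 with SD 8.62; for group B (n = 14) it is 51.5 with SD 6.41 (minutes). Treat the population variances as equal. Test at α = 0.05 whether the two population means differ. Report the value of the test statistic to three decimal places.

Let group 1 = group A, group 2 = group B. H0: μ_1 = μ_2; H1: μ_1 ≠ μ_2 (two-sample pooled-variance t-test, two-sided).
s_p² = [(49−1)·8.62² + (14−1)·6.41²]/(49+14−2) = 67.2255
t = (45.8 − 51.5)/√[67.2255·(1/49 + 1/14)] = -2.294
df = n₁ + n₂ − 2 = 61
Two-sided p-value ≈ 0.0252
Since p ≈ 0.0252 < α = 0.05, reject H0; the data support H1.

-2.294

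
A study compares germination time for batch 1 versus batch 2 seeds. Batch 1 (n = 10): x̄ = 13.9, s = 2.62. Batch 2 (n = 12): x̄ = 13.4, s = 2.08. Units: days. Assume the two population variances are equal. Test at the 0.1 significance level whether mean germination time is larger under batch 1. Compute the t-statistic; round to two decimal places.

Let group 1 = batch 1, group 2 = batch 2. H0: μ_1 = μ_2; H1: μ_1 > μ_2 (two-sample pooled-variance t-test, right-tailed).
s_p² = [(10−1)·2.62² + (12−1)·2.08²]/(10+12−2) = 5.4685
t = (13.9 − 13.4)/√[5.4685·(1/10 + 1/12)] = 0.50
df = n₁ + n₂ − 2 = 20
p-value = P(T ≥ 0.50) ≈ 0.311
Since p ≈ 0.311 > α = 0.1, fail to reject H0; the evidence is not statistically significant.

0.50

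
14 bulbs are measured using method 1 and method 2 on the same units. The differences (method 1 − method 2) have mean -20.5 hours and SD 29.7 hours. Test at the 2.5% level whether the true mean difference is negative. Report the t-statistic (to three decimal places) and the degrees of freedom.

H0: μ_d = 0; H1: μ_d < 0 (paired t-test on the differences, left-tailed).
t = d̄/(s_d/√n) = -20.5/(29.7/√14) = -2.583
df = n − 1 = 13
p-value = P(T ≤ -2.583) ≈ 0.011
Since p ≈ 0.011 < α = 0.025, reject H0; the data support H1.

t = -2.583, df = 13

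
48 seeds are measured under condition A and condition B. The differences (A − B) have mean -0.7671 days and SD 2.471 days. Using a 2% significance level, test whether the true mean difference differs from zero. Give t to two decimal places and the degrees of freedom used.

t = -2.15, df = 47

H0: μ_d = 0; H1: μ_d ≠ 0 (paired t-test on the differences, two-sided).
t = d̄/(s_d/√n) = -0.7671/(2.471/√48) = -2.15
df = n − 1 = 47
Two-sided p-value ≈ 0.0367
Since p ≈ 0.0367 > α = 0.02, fail to reject H0; the data do not provide sufficient evidence against H0.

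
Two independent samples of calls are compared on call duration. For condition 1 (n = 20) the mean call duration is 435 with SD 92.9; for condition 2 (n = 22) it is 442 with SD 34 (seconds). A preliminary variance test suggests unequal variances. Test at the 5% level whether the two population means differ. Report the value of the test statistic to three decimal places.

Let group 1 = condition 1, group 2 = condition 2. H0: μ_1 = μ_2; H1: μ_1 ≠ μ_2 (Welch's two-sample t-test, two-sided).
t = (x̄_1 − x̄_2)/√(s_1²/n_1 + s_2²/n_2) = (435 − 442)/√(92.9²/20 + 34²/22) = -0.318
Welch–Satterthwaite df ≈ 23.59
Two-sided p-value ≈ 0.753
Since p ≈ 0.753 > α = 0.05, fail to reject H0; the data do not provide sufficient evidence against H0.

-0.318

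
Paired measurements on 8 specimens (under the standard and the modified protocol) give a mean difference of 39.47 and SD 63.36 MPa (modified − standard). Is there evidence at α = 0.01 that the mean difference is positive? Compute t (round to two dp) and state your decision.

t = 1.76; fail to reject H0

H0: μ_d = 0; H1: μ_d > 0 (paired t-test on the differences, right-tailed).
t = d̄/(s_d/√n) = 39.47/(63.36/√8) = 1.76
df = n − 1 = 7
p-value = P(T ≥ 1.76) ≈ 0.061
Since p ≈ 0.061 > α = 0.01, fail to reject H0; the evidence is not statistically significant.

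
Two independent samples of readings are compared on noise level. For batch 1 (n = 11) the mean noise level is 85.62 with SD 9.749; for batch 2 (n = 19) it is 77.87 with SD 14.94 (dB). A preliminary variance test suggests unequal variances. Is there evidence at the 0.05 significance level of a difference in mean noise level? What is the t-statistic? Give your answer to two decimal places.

1.72

Let group 1 = batch 1, group 2 = batch 2. H0: μ_1 = μ_2; H1: μ_1 ≠ μ_2 (Welch's two-sample t-test, two-sided).
t = (x̄_1 − x̄_2)/√(s_1²/n_1 + s_2²/n_2) = (85.62 − 77.87)/√(9.749²/11 + 14.94²/19) = 1.72
Welch–Satterthwaite df ≈ 27.47
Two-sided p-value ≈ 0.0973
Since p ≈ 0.0973 > α = 0.05, fail to reject H0; the data do not provide sufficient evidence against H0.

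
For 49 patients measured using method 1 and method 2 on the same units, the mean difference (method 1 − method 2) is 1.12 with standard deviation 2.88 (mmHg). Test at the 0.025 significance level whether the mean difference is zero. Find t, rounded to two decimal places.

2.72

H0: μ_d = 0; H1: μ_d ≠ 0 (paired t-test on the differences, two-sided).
t = d̄/(s_d/√n) = 1.12/(2.88/√49) = 2.72
df = n − 1 = 48
Two-sided p-value ≈ 0.0090
Since p ≈ 0.0090 < α = 0.025, reject H0; the evidence is statistically significant.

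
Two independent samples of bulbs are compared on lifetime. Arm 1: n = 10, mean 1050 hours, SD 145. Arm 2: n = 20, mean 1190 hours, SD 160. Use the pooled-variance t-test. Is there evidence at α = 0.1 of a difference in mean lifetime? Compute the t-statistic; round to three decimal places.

Let group 1 = arm 1, group 2 = arm 2. H0: μ_1 = μ_2; H1: μ_1 ≠ μ_2 (two-sample pooled-variance t-test, two-sided).
s_p² = [(10−1)·145² + (20−1)·160²]/(10+20−2) = 24129.5
t = (1050 − 1190)/√[24129.5·(1/10 + 1/20)] = -2.327
df = n₁ + n₂ − 2 = 28
Two-sided p-value ≈ 0.0274
Since p ≈ 0.0274 < α = 0.1, reject H0; the evidence is statistically significant.

-2.327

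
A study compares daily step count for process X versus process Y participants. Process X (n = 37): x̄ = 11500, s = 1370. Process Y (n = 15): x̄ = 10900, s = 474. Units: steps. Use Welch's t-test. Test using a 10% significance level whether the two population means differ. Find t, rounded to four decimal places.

Let group 1 = process X, group 2 = process Y. H0: μ_1 = μ_2; H1: μ_1 ≠ μ_2 (Welch's two-sample t-test, two-sided).
t = (x̄_1 − x̄_2)/√(s_1²/n_1 + s_2²/n_2) = (11500 − 10900)/√(1370²/37 + 474²/15) = 2.3407
Welch–Satterthwaite df ≈ 49.34
Two-sided p-value ≈ 0.023
Since p ≈ 0.023 < α = 0.1, reject H0; the data support H1.

2.3407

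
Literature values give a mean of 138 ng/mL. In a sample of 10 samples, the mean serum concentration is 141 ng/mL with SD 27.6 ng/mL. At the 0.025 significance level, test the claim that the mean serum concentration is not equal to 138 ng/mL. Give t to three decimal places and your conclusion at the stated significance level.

H0: μ = 138; H1: μ ≠ 138 (one-sample t-test, two-sided).
t = (x̄ − μ₀)/(s/√n) = (141 − 138)/(27.6/√10) = 0.344
df = n − 1 = 9
Two-sided p-value ≈ 0.7389
Since p ≈ 0.7389 > α = 0.025, fail to reject H0; the evidence is not statistically significant.

t = 0.344; fail to reject H0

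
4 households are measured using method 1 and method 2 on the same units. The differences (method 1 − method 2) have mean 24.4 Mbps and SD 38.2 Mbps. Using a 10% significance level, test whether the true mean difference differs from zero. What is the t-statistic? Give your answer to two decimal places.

H0: μ_d = 0; H1: μ_d ≠ 0 (paired t-test on the differences, two-sided).
t = d̄/(s_d/√n) = 24.4/(38.2/√4) = 1.28
df = n − 1 = 3
Two-sided p-value ≈ 0.2913
Since p ≈ 0.2913 > α = 0.1, fail to reject H0; the evidence is not statistically significant.

1.28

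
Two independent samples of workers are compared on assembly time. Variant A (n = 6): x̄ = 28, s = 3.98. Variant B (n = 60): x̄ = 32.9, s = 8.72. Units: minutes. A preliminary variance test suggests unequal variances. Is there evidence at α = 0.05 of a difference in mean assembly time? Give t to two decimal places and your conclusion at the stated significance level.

t = -2.48; reject H0

Let group 1 = variant A, group 2 = variant B. H0: μ_1 = μ_2; H1: μ_1 ≠ μ_2 (Welch's two-sample t-test, two-sided).
t = (x̄_1 − x̄_2)/√(s_1²/n_1 + s_2²/n_2) = (28 − 32.9)/√(3.98²/6 + 8.72²/60) = -2.48
Welch–Satterthwaite df ≈ 10.74
Two-sided p-value ≈ 0.031
Since p ≈ 0.031 < α = 0.05, reject H0; the data support H1.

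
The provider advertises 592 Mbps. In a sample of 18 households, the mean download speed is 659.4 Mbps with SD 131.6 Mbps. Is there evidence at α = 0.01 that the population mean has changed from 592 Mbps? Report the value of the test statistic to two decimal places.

H0: μ = 592; H1: μ ≠ 592 (one-sample t-test, two-sided).
t = (x̄ − μ₀)/(s/√n) = (659.4 − 592)/(131.6/√18) = 2.17
df = n − 1 = 17
Two-sided p-value ≈ 0.0442
Since p ≈ 0.0442 > α = 0.01, fail to reject H0; the data do not provide sufficient evidence against H0.

2.17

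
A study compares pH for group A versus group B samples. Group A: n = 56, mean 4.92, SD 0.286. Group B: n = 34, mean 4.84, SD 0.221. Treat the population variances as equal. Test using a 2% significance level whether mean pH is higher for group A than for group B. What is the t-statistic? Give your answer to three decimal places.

1.396

Let group 1 = group A, group 2 = group B. H0: μ_1 = μ_2; H1: μ_1 > μ_2 (two-sample pooled-variance t-test, right-tailed).
s_p² = [(56−1)·0.286² + (34−1)·0.221²]/(56+34−2) = 0.0694379
t = (4.92 − 4.84)/√[0.0694379·(1/56 + 1/34)] = 1.396
df = n₁ + n₂ − 2 = 88
p-value = P(T ≥ 1.396) ≈ 0.083
Since p ≈ 0.083 > α = 0.02, fail to reject H0; the evidence is not statistically significant.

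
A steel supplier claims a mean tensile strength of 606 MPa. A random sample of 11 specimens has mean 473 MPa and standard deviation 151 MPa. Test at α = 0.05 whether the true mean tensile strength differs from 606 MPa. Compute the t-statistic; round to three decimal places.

-2.921

H0: μ = 606; H1: μ ≠ 606 (one-sample t-test, two-sided).
t = (x̄ − μ₀)/(s/√n) = (473 − 606)/(151/√11) = -2.921
df = n − 1 = 10
Two-sided p-value ≈ 0.0153
Since p ≈ 0.0153 < α = 0.05, reject H0; the data support H1.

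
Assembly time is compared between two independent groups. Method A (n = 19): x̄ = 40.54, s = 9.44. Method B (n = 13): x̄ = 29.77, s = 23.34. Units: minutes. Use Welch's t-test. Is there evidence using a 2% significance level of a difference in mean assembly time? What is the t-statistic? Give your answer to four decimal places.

1.5778

Let group 1 = method A, group 2 = method B. H0: μ_1 = μ_2; H1: μ_1 ≠ μ_2 (Welch's two-sample t-test, two-sided).
t = (x̄_1 − x̄_2)/√(s_1²/n_1 + s_2²/n_2) = (40.54 − 29.77)/√(9.44²/19 + 23.34²/13) = 1.5778
Welch–Satterthwaite df ≈ 14.71
Two-sided p-value ≈ 0.136
Since p ≈ 0.136 > α = 0.02, fail to reject H0; the evidence is not statistically significant.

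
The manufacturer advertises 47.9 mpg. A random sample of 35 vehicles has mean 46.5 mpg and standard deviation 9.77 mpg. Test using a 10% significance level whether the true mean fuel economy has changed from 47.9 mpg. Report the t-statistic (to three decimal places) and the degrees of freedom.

H0: μ = 47.9; H1: μ ≠ 47.9 (one-sample t-test, two-sided).
t = (x̄ − μ₀)/(s/√n) = (46.5 − 47.9)/(9.77/√35) = -0.848
df = n − 1 = 34
Two-sided p-value ≈ 0.403
Since p ≈ 0.403 > α = 0.1, fail to reject H0; the evidence is not statistically significant.

t = -0.848, df = 34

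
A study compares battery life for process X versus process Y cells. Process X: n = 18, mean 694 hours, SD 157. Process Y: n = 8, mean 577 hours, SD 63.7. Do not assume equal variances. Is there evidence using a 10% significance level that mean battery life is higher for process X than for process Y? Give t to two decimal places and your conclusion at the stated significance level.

t = 2.70; reject H0

Let group 1 = process X, group 2 = process Y. H0: μ_1 = μ_2; H1: μ_1 > μ_2 (Welch's two-sample t-test, right-tailed).
t = (x̄_1 − x̄_2)/√(s_1²/n_1 + s_2²/n_2) = (694 − 577)/√(157²/18 + 63.7²/8) = 2.70
Welch–Satterthwaite df ≈ 23.95
p-value = P(T ≥ 2.70) ≈ 0.0062
Since p ≈ 0.0062 < α = 0.1, reject H0; the data support H1.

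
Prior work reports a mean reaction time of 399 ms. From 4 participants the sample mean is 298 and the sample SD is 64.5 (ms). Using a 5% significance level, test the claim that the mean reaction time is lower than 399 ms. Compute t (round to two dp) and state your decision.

H0: μ = 399; H1: μ < 399 (one-sample t-test, left-tailed).
t = (x̄ − μ₀)/(s/√n) = (298 − 399)/(64.5/√4) = -3.13
df = n − 1 = 3
p-value = P(T ≤ -3.13) ≈ 0.0260
Since p ≈ 0.0260 < α = 0.05, reject H0; the data support H1.

t = -3.13; reject H0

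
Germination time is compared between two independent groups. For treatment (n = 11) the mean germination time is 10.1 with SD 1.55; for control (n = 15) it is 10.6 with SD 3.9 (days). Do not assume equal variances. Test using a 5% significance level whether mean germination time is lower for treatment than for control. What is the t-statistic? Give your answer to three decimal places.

Let group 1 = treatment, group 2 = control. H0: μ_1 = μ_2; H1: μ_1 < μ_2 (Welch's two-sample t-test, left-tailed).
t = (x̄_1 − x̄_2)/√(s_1²/n_1 + s_2²/n_2) = (10.1 − 10.6)/√(1.55²/11 + 3.9²/15) = -0.450
Welch–Satterthwaite df ≈ 19.42
p-value = P(T ≤ -0.450) ≈ 0.3287
Since p ≈ 0.3287 > α = 0.05, fail to reject H0; the data do not provide sufficient evidence against H0.

-0.450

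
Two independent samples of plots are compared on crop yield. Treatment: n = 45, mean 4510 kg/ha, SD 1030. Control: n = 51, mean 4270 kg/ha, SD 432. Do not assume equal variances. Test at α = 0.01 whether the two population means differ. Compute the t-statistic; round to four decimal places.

1.4543

Let group 1 = treatment, group 2 = control. H0: μ_1 = μ_2; H1: μ_1 ≠ μ_2 (Welch's two-sample t-test, two-sided).
t = (x̄_1 − x̄_2)/√(s_1²/n_1 + s_2²/n_2) = (4510 − 4270)/√(1030²/45 + 432²/51) = 1.4543
Welch–Satterthwaite df ≈ 57.50
Two-sided p-value ≈ 0.151
Since p ≈ 0.151 > α = 0.01, fail to reject H0; the evidence is not statistically significant.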